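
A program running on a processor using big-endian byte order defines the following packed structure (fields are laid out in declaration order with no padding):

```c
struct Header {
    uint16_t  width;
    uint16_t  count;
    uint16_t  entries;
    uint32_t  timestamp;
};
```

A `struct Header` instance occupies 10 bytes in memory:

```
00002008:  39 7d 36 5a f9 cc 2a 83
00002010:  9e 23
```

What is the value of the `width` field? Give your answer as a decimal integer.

`width` is the first field, at byte offset 0, occupying 2 bytes.
Bytes at offsets 0..1: 39 7D.
In big-endian order the high byte comes first in memory.
The bytes are already most-significant first: 0x397D.
0x397D = 14717.

14717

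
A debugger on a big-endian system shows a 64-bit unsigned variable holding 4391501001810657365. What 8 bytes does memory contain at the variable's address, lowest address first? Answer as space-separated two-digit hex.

4391501001810657365 in hexadecimal, padded to 64 bits, is 0x3CF1BEE4DBB24055.
Split into bytes (most-significant first): 3C F1 BE E4 DB B2 40 55.
Big-endian: lowest address holds the most-significant byte.
So the memory order matches the most-significant-first order: 3C F1 BE E4 DB B2 40 55.

3C F1 BE E4 DB B2 40 55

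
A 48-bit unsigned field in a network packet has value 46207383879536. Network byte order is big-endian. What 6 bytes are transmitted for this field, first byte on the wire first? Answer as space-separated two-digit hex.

2A 06 7E B3 BF 70

46207383879536 in hexadecimal, padded to 48 bits, is 0x2A067EB3BF70.
Split into bytes (most-significant first): 2A 06 7E B3 BF 70.
In big-endian order the high byte comes first in memory.
So the memory order matches the most-significant-first order: 2A 06 7E B3 BF 70.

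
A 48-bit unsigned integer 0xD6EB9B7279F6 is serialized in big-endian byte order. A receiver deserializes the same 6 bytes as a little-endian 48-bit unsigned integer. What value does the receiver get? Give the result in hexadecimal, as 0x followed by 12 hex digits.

Stored big-endian, the bytes at ascending addresses are D6 EB 9B 72 79 F6.
Read back as little-endian, the first byte is least significant, giving 0xF679729BEBD6.

0xF679729BEBD6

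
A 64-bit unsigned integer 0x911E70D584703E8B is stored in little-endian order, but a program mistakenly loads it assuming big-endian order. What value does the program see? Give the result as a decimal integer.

Stored little-endian, the bytes at ascending addresses are 8B 3E 70 84 D5 70 1E 91.
Read back as big-endian, the last byte is least significant, giving 0x8B3E7084D5701E91.
0x8B3E7084D5701E91 = 10033580735646932625.

10033580735646932625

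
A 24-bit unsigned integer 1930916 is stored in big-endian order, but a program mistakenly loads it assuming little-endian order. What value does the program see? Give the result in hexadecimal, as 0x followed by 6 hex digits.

1930916 in 24-bit hexadecimal is 0x1D76A4.
Stored big-endian, the bytes at ascending addresses are 1D 76 A4.
Read back as little-endian, the first byte is least significant, giving 0xA4761D.

0xA4761D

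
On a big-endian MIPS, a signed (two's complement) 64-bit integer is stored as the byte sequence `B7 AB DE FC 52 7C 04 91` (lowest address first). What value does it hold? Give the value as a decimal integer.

-5211826968454232943

Big-endian stores the most-significant byte at the lowest address.
The bytes are already most-significant first: 0xB7ABDEFC527C0491.
Top bit is set, so as a signed 64-bit value this is 0xB7ABDEFC527C0491 − 2^64 = -5211826968454232943.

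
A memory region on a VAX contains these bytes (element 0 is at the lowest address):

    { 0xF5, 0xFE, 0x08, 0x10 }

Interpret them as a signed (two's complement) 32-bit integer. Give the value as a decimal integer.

269025013

In little-endian order the low byte comes first in memory.
Reassemble most-significant byte first: 10 08 FE F5 → 0x1008FEF5.
0x1008FEF5 = 269025013.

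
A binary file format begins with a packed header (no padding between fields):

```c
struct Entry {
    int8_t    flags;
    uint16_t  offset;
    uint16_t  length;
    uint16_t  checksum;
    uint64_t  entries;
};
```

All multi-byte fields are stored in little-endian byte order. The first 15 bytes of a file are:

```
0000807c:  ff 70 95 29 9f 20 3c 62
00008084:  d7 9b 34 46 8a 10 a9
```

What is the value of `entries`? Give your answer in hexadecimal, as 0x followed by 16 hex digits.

0xA9108A46349BD762

`entries` follows `flags` (1 B), `offset` (2 B), `length` (2 B), `checksum` (2 B), so it starts at offset 1 + 2 + 2 + 2 = 7 and occupies 8 bytes.
Bytes at offsets 7..14: 62 D7 9B 34 46 8A 10 A9.
In little-endian order the low byte comes first in memory.
Reassemble most-significant byte first: A9 10 8A 46 34 9B D7 62 → 0xA9108A46349BD762.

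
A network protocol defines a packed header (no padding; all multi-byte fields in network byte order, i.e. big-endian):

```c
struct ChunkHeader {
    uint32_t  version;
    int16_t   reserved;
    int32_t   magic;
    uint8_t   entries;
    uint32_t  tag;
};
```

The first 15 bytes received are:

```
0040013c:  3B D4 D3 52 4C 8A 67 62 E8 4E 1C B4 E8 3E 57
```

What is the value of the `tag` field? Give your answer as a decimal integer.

`tag` follows `version` (4 B), `reserved` (2 B), `magic` (4 B), `entries` (1 B), so it starts at offset 4 + 2 + 4 + 1 = 11 and occupies 4 bytes.
Bytes at offsets 11..14: B4 E8 3E 57.
In big-endian order the high byte comes first in memory.
The bytes are already most-significant first: 0xB4E83E57.
0xB4E83E57 = 3035119191.

3035119191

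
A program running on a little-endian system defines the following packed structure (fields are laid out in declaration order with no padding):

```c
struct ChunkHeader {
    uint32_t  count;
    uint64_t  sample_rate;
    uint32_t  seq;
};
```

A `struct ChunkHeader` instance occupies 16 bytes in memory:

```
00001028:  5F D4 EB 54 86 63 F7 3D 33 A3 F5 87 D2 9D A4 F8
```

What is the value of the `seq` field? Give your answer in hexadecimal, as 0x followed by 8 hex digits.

`seq` follows `count` (4 B), `sample_rate` (8 B), so it starts at offset 4 + 8 = 12 and occupies 4 bytes.
Bytes at offsets 12..15: D2 9D A4 F8.
Little-endian: lowest address holds the least-significant byte.
Reassemble most-significant byte first: F8 A4 9D D2 → 0xF8A49DD2.

0xF8A49DD2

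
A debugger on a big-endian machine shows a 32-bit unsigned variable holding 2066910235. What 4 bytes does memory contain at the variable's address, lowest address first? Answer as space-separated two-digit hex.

2066910235 in hexadecimal, padded to 32 bits, is 0x7B328C1B.
Split into bytes (most-significant first): 7B 32 8C 1B.
Big-endian stores the most-significant byte at the lowest address.
So the memory order matches the most-significant-first order: 7B 32 8C 1B.

7B 32 8C 1B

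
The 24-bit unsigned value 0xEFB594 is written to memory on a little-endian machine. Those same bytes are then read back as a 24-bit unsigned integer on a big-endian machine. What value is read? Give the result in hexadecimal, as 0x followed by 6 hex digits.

Stored little-endian, the bytes at ascending addresses are 94 B5 EF.
Read back as big-endian, the last byte is least significant, giving 0x94B5EF.

0x94B5EF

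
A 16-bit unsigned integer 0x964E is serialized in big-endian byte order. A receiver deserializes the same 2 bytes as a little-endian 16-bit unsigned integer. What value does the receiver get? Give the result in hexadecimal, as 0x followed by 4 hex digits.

0x4E96

Stored big-endian, the bytes at ascending addresses are 96 4E.
Read back as little-endian, the first byte is least significant, giving 0x4E96.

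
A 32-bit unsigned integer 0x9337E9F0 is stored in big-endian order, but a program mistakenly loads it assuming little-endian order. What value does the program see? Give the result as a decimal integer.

4041815955

Stored big-endian, the bytes at ascending addresses are 93 37 E9 F0.
Read back as little-endian, the first byte is least significant, giving 0xF0E93793.
0xF0E93793 = 4041815955.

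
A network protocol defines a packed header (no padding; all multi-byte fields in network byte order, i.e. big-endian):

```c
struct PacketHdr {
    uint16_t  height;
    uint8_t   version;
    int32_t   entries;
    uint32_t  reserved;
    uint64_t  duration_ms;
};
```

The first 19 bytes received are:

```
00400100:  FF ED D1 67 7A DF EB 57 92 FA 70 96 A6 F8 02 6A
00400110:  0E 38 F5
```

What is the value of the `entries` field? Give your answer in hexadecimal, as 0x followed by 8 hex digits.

0x677ADFEB

`entries` follows `height` (2 B), `version` (1 B), so it starts at offset 2 + 1 = 3 and occupies 4 bytes.
Bytes at offsets 3..6: 67 7A DF EB.
In big-endian order the high byte comes first in memory.
The bytes are already most-significant first: 0x677ADFEB.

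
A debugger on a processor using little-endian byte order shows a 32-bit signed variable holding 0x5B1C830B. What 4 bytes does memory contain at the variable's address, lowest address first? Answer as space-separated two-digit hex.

0B 83 1C 5B

Split into bytes (most-significant first): 5B 1C 83 0B.
Little-endian: lowest address holds the least-significant byte.
So at ascending addresses the bytes are 0B 83 1C 5B.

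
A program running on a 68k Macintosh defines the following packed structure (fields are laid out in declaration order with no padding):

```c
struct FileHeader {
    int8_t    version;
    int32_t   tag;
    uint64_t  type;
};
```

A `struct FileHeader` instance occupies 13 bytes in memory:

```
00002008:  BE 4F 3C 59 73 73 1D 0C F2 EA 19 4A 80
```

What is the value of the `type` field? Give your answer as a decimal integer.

`type` follows `version` (1 B), `tag` (4 B), so it starts at offset 1 + 4 = 5 and occupies 8 bytes.
Bytes at offsets 5..12: 73 1D 0C F2 EA 19 4A 80.
Big-endian stores the most-significant byte at the lowest address.
The bytes are already most-significant first: 0x731D0CF2EA194A80.
0x731D0CF2EA194A80 = 8294800326135466624.

8294800326135466624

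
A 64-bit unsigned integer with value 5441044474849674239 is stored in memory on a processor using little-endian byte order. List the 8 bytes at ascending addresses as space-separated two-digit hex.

5441044474849674239 in hexadecimal, padded to 64 bits, is 0x4B82791F3A8443FF.
Split into bytes (most-significant first): 4B 82 79 1F 3A 84 43 FF.
In little-endian order the low byte comes first in memory.
So at ascending addresses the bytes are FF 43 84 3A 1F 79 82 4B.

FF 43 84 3A 1F 79 82 4B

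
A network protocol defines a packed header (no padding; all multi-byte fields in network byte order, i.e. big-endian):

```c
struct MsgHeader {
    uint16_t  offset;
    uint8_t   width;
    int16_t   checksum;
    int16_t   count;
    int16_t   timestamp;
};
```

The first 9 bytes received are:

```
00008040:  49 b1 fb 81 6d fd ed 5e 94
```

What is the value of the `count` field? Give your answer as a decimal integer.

-531

`count` follows `offset` (2 B), `width` (1 B), `checksum` (2 B), so it starts at offset 2 + 1 + 2 = 5 and occupies 2 bytes.
Bytes at offsets 5..6: FD ED.
Big-endian: lowest address holds the most-significant byte.
The bytes are already most-significant first: 0xFDED.
Top bit is set, so as a signed 16-bit value this is 0xFDED − 2^16 = -531.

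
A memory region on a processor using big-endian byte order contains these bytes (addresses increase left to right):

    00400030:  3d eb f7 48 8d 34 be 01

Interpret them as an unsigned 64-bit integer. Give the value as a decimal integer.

4461931746819358209

In big-endian order the high byte comes first in memory.
The bytes are already most-significant first: 0x3DEBF7488D34BE01.
0x3DEBF7488D34BE01 = 4461931746819358209.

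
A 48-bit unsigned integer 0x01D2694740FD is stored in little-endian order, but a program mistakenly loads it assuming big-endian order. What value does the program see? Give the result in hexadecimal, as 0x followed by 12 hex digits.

Stored little-endian, the bytes at ascending addresses are FD 40 47 69 D2 01.
Read back as big-endian, the last byte is least significant, giving 0xFD404769D201.

0xFD404769D201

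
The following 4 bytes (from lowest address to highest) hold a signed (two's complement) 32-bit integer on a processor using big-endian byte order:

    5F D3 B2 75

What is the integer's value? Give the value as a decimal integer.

Big-endian stores the most-significant byte at the lowest address.
The bytes are already most-significant first: 0x5FD3B275.
0x5FD3B275 = 1607709301.

1607709301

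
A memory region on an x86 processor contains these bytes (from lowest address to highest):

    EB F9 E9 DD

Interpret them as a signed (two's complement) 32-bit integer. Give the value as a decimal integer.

In little-endian order the low byte comes first in memory.
Reassemble most-significant byte first: DD E9 F9 EB → 0xDDE9F9EB.
Top bit is set, so as a signed 32-bit value this is 0xDDE9F9EB − 2^32 = -571868693.

-571868693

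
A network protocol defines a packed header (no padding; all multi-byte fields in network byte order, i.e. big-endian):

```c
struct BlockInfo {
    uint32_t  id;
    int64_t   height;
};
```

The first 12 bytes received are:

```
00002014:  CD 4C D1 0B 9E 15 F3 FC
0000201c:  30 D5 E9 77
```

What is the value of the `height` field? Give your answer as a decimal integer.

`height` follows `id` (4 bytes), so it starts at byte offset 4 and occupies 8 bytes.
Bytes at offsets 4..11: 9E 15 F3 FC 30 D5 E9 77.
Big-endian: lowest address holds the most-significant byte.
The bytes are already most-significant first: 0x9E15F3FC30D5E977.
Top bit is set, so as a signed 64-bit value this is 0x9E15F3FC30D5E977 − 2^64 = -7055464976729380489.

-7055464976729380489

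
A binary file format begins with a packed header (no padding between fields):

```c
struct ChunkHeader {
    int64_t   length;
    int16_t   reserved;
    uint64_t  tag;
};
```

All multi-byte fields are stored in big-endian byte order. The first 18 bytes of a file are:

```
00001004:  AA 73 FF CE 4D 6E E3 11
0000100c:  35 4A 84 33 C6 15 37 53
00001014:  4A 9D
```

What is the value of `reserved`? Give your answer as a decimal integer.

`reserved` follows `length` (8 bytes), so it starts at byte offset 8 and occupies 2 bytes.
Bytes at offsets 8..9: 35 4A.
In big-endian order the high byte comes first in memory.
The bytes are already most-significant first: 0x354A.
0x354A = 13642.

13642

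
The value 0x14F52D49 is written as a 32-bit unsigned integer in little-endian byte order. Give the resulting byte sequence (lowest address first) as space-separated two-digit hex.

Split into bytes (most-significant first): 14 F5 2D 49.
Little-endian stores the least-significant byte at the lowest address.
So at ascending addresses the bytes are 49 2D F5 14.

49 2D F5 14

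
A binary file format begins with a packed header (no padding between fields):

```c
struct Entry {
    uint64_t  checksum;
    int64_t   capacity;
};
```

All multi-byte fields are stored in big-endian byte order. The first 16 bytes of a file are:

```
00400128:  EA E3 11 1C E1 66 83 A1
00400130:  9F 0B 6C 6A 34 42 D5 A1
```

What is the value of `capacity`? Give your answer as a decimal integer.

`capacity` follows `checksum` (8 bytes), so it starts at byte offset 8 and occupies 8 bytes.
Bytes at offsets 8..15: 9F 0B 6C 6A 34 42 D5 A1.
Big-endian: lowest address holds the most-significant byte.
The bytes are already most-significant first: 0x9F0B6C6A3442D5A1.
Top bit is set, so as a signed 64-bit value this is 0x9F0B6C6A3442D5A1 − 2^64 = -6986371193536064095.

-6986371193536064095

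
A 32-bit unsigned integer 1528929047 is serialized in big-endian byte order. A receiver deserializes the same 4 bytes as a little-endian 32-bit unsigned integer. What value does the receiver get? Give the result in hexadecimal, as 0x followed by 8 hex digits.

1528929047 in 32-bit hexadecimal is 0x5B219B17.
Stored big-endian, the bytes at ascending addresses are 5B 21 9B 17.
Read back as little-endian, the first byte is least significant, giving 0x179B215B.

0x179B215B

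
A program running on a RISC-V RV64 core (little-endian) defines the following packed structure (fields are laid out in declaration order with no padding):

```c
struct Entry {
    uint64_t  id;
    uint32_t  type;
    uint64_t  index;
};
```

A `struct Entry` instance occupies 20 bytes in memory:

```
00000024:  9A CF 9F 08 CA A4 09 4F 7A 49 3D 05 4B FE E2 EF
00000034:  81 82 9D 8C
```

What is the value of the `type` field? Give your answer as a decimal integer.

`type` follows `id` (8 bytes), so it starts at byte offset 8 and occupies 4 bytes.
Bytes at offsets 8..11: 7A 49 3D 05.
Little-endian stores the least-significant byte at the lowest address.
Reassemble most-significant byte first: 05 3D 49 7A → 0x053D497A.
0x053D497A = 87902586.

87902586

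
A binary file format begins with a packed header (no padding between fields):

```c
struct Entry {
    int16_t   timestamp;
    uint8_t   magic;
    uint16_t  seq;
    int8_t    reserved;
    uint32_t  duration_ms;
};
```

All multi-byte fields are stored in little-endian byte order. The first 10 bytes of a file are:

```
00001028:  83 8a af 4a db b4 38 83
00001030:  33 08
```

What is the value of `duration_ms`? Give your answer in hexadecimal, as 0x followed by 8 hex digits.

`duration_ms` follows `timestamp` (2 B), `magic` (1 B), `seq` (2 B), `reserved` (1 B), so it starts at offset 2 + 1 + 2 + 1 = 6 and occupies 4 bytes.
Bytes at offsets 6..9: 38 83 33 08.
Little-endian: lowest address holds the least-significant byte.
Reassemble most-significant byte first: 08 33 83 38 → 0x08338338.

0x08338338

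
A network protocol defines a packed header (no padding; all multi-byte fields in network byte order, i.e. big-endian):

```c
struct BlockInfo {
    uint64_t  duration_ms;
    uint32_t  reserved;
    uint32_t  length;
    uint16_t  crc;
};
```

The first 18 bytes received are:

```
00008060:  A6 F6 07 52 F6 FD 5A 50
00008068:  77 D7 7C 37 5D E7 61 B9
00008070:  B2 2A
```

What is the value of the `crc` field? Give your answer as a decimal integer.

45610

`crc` follows `duration_ms` (8 B), `reserved` (4 B), `length` (4 B), so it starts at offset 8 + 4 + 4 = 16 and occupies 2 bytes.
Bytes at offsets 16..17: B2 2A.
Big-endian stores the most-significant byte at the lowest address.
The bytes are already most-significant first: 0xB22A.
0xB22A = 45610.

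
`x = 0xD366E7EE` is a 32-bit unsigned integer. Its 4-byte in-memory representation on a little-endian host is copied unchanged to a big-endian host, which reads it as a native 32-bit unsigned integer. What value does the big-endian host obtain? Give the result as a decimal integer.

4008142547

Stored little-endian, the bytes at ascending addresses are EE E7 66 D3.
Read back as big-endian, the last byte is least significant, giving 0xEEE766D3.
0xEEE766D3 = 4008142547.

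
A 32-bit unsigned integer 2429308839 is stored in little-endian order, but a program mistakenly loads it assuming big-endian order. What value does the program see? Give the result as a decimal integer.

2807024784

2429308839 in 32-bit hexadecimal is 0x90CC4FA7.
Stored little-endian, the bytes at ascending addresses are A7 4F CC 90.
Read back as big-endian, the last byte is least significant, giving 0xA74FCC90.
0xA74FCC90 = 2807024784.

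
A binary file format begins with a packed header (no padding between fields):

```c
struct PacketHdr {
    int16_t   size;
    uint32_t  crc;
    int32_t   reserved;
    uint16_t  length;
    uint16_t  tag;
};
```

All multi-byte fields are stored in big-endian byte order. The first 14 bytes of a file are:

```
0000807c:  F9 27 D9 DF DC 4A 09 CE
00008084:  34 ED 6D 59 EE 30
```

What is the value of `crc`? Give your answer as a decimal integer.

3655326794

`crc` follows `size` (2 bytes), so it starts at byte offset 2 and occupies 4 bytes.
Bytes at offsets 2..5: D9 DF DC 4A.
Big-endian stores the most-significant byte at the lowest address.
The bytes are already most-significant first: 0xD9DFDC4A.
0xD9DFDC4A = 3655326794.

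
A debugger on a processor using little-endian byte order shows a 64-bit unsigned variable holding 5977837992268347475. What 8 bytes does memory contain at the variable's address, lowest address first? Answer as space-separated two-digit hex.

53 38 FD 65 FB 8B F5 52

5977837992268347475 in hexadecimal, padded to 64 bits, is 0x52F58BFB65FD3853.
Split into bytes (most-significant first): 52 F5 8B FB 65 FD 38 53.
Little-endian stores the least-significant byte at the lowest address.
So at ascending addresses the bytes are 53 38 FD 65 FB 8B F5 52.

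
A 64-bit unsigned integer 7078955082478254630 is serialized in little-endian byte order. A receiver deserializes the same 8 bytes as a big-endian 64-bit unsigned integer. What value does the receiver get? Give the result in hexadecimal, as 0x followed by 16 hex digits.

7078955082478254630 in 64-bit hexadecimal is 0x623D8024400FFA26.
Stored little-endian, the bytes at ascending addresses are 26 FA 0F 40 24 80 3D 62.
Read back as big-endian, the last byte is least significant, giving 0x26FA0F4024803D62.

0x26FA0F4024803D62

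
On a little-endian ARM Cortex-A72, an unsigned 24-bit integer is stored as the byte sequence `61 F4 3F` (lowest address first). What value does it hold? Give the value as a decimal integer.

4191329

In little-endian order the low byte comes first in memory.
Reassemble most-significant byte first: 3F F4 61 → 0x3FF461.
0x3FF461 = 4191329.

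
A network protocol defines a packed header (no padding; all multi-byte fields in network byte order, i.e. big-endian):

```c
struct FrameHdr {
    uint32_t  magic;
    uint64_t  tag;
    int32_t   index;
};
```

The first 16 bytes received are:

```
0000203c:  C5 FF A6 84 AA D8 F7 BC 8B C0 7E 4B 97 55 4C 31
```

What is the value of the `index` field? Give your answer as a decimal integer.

-1756017615

`index` follows `magic` (4 B), `tag` (8 B), so it starts at offset 4 + 8 = 12 and occupies 4 bytes.
Bytes at offsets 12..15: 97 55 4C 31.
Big-endian stores the most-significant byte at the lowest address.
The bytes are already most-significant first: 0x97554C31.
Top bit is set, so as a signed 32-bit value this is 0x97554C31 − 2^32 = -1756017615.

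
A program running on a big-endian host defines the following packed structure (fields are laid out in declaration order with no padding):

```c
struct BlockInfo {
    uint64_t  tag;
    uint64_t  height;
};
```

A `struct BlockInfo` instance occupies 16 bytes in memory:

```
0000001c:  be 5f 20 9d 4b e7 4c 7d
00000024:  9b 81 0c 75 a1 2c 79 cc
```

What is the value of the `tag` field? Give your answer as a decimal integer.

13717718849949224061

`tag` is the first field, at byte offset 0, occupying 8 bytes.
Bytes at offsets 0..7: BE 5F 20 9D 4B E7 4C 7D.
In big-endian order the high byte comes first in memory.
The bytes are already most-significant first: 0xBE5F209D4BE74C7D.
0xBE5F209D4BE74C7D = 13717718849949224061.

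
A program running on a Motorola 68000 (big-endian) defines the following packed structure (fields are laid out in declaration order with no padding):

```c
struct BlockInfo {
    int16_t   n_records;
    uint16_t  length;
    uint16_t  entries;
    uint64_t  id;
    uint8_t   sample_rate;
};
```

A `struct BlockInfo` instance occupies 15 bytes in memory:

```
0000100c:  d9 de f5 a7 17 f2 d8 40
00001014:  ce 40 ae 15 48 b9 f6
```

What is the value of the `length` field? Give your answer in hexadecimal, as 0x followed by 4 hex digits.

`length` follows `n_records` (2 bytes), so it starts at byte offset 2 and occupies 2 bytes.
Bytes at offsets 2..3: F5 A7.
In big-endian order the high byte comes first in memory.
The bytes are already most-significant first: 0xF5A7.

0xF5A7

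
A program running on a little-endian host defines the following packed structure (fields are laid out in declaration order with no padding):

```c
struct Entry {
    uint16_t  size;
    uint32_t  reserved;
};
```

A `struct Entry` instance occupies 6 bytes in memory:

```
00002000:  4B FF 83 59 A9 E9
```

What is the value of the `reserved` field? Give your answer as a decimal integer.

`reserved` follows `size` (2 bytes), so it starts at byte offset 2 and occupies 4 bytes.
Bytes at offsets 2..5: 83 59 A9 E9.
Little-endian stores the least-significant byte at the lowest address.
Reassemble most-significant byte first: E9 A9 59 83 → 0xE9A95983.
0xE9A95983 = 3920189827.

3920189827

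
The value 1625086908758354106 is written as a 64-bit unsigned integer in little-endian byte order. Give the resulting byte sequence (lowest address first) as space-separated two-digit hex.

1625086908758354106 in hexadecimal, padded to 64 bits, is 0x168D77EEF5ADE8BA.
Split into bytes (most-significant first): 16 8D 77 EE F5 AD E8 BA.
Little-endian: lowest address holds the least-significant byte.
So at ascending addresses the bytes are BA E8 AD F5 EE 77 8D 16.

BA E8 AD F5 EE 77 8D 16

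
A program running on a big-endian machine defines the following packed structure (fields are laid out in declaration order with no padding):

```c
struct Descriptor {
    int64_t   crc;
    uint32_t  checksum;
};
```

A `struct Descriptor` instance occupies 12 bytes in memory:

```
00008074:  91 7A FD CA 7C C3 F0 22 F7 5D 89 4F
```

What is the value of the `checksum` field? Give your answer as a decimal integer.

4150102351

`checksum` follows `crc` (8 bytes), so it starts at byte offset 8 and occupies 4 bytes.
Bytes at offsets 8..11: F7 5D 89 4F.
Big-endian: lowest address holds the most-significant byte.
The bytes are already most-significant first: 0xF75D894F.
0xF75D894F = 4150102351.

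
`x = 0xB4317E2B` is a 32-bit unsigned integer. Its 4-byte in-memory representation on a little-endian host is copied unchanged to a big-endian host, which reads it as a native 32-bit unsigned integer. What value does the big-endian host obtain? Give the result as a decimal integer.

Stored little-endian, the bytes at ascending addresses are 2B 7E 31 B4.
Read back as big-endian, the last byte is least significant, giving 0x2B7E31B4.
0x2B7E31B4 = 729690548.

729690548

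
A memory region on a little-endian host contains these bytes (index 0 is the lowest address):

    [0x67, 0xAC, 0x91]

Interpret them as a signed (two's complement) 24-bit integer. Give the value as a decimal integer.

-7230361

In little-endian order the low byte comes first in memory.
Reassemble most-significant byte first: 91 AC 67 → 0x91AC67.
Top bit is set, so as a signed 24-bit value this is 0x91AC67 − 2^24 = -7230361.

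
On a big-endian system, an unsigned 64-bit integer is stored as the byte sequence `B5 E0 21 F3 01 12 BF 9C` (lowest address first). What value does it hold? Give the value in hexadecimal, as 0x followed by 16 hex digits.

Big-endian stores the most-significant byte at the lowest address.
The bytes are already most-significant first: 0xB5E021F30112BF9C.

0xB5E021F30112BF9C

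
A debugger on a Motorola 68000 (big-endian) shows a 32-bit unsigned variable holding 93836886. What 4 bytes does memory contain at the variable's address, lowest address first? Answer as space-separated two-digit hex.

05 97 D6 56

93836886 in hexadecimal, padded to 32 bits, is 0x0597D656.
Split into bytes (most-significant first): 05 97 D6 56.
In big-endian order the high byte comes first in memory.
So the memory order matches the most-significant-first order: 05 97 D6 56.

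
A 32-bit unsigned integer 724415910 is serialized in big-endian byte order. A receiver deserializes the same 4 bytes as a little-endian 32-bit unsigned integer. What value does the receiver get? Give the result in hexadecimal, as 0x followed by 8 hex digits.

724415910 in 32-bit hexadecimal is 0x2B2DB5A6.
Stored big-endian, the bytes at ascending addresses are 2B 2D B5 A6.
Read back as little-endian, the first byte is least significant, giving 0xA6B52D2B.

0xA6B52D2B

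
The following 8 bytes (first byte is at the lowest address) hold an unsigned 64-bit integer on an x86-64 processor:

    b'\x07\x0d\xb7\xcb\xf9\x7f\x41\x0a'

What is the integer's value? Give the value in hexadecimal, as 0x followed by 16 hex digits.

0x0A417FF9CBB70D07

In little-endian order the low byte comes first in memory.
Reassemble most-significant byte first: 0A 41 7F F9 CB B7 0D 07 → 0x0A417FF9CBB70D07.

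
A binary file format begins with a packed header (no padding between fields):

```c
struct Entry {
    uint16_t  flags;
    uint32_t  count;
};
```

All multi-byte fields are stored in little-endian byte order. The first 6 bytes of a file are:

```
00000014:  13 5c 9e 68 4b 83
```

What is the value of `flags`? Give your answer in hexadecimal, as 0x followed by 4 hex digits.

`flags` is the first field, at byte offset 0, occupying 2 bytes.
Bytes at offsets 0..1: 13 5C.
Little-endian stores the least-significant byte at the lowest address.
Reassemble most-significant byte first: 5C 13 → 0x5C13.

0x5C13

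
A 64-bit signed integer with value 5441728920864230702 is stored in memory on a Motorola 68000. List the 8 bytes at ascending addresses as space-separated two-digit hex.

4B 84 E7 9F 3C 15 0D 2E

5441728920864230702 in hexadecimal, padded to 64 bits, is 0x4B84E79F3C150D2E.
Split into bytes (most-significant first): 4B 84 E7 9F 3C 15 0D 2E.
Big-endian stores the most-significant byte at the lowest address.
So the memory order matches the most-significant-first order: 4B 84 E7 9F 3C 15 0D 2E.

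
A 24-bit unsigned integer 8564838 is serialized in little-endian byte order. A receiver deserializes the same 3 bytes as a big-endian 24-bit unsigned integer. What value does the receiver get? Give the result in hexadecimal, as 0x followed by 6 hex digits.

8564838 in 24-bit hexadecimal is 0x82B066.
Stored little-endian, the bytes at ascending addresses are 66 B0 82.
Read back as big-endian, the last byte is least significant, giving 0x66B082.

0x66B082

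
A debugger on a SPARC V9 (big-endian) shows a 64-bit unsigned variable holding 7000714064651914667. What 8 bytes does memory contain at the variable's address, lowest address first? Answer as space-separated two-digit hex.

61 27 88 59 B5 A8 8D AB

7000714064651914667 in hexadecimal, padded to 64 bits, is 0x61278859B5A88DAB.
Split into bytes (most-significant first): 61 27 88 59 B5 A8 8D AB.
In big-endian order the high byte comes first in memory.
So the memory order matches the most-significant-first order: 61 27 88 59 B5 A8 8D AB.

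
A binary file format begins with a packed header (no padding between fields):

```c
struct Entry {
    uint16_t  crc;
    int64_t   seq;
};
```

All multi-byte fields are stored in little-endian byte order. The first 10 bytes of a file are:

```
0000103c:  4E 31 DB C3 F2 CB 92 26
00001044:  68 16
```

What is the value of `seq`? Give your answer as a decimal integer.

`seq` follows `crc` (2 bytes), so it starts at byte offset 2 and occupies 8 bytes.
Bytes at offsets 2..9: DB C3 F2 CB 92 26 68 16.
Little-endian: lowest address holds the least-significant byte.
Reassemble most-significant byte first: 16 68 26 92 CB F2 C3 DB → 0x16682692CBF2C3DB.
0x16682692CBF2C3DB = 1614582878341088219.

1614582878341088219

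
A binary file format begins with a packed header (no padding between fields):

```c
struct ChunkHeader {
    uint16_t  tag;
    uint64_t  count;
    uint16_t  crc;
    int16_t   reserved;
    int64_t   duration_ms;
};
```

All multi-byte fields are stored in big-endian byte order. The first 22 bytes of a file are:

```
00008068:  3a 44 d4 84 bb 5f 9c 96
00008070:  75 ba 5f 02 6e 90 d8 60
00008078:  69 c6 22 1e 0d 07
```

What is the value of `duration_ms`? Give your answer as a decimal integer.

-2855165864056058617

`duration_ms` follows `tag` (2 B), `count` (8 B), `crc` (2 B), `reserved` (2 B), so it starts at offset 2 + 8 + 2 + 2 = 14 and occupies 8 bytes.
Bytes at offsets 14..21: D8 60 69 C6 22 1E 0D 07.
Big-endian: lowest address holds the most-significant byte.
The bytes are already most-significant first: 0xD86069C6221E0D07.
Top bit is set, so as a signed 64-bit value this is 0xD86069C6221E0D07 − 2^64 = -2855165864056058617.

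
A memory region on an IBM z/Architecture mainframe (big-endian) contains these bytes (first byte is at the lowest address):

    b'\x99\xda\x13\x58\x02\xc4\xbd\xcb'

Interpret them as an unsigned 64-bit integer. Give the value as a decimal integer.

11086194701450395083

In big-endian order the high byte comes first in memory.
The bytes are already most-significant first: 0x99DA135802C4BDCB.
0x99DA135802C4BDCB = 11086194701450395083.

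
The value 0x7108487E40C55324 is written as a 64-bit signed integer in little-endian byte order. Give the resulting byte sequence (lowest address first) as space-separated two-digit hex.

24 53 C5 40 7E 48 08 71

Split into bytes (most-significant first): 71 08 48 7E 40 C5 53 24.
Little-endian stores the least-significant byte at the lowest address.
So at ascending addresses the bytes are 24 53 C5 40 7E 48 08 71.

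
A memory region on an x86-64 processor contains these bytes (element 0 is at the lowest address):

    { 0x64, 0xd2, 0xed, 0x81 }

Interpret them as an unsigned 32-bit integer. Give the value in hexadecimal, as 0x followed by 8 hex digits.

0x81EDD264

Little-endian stores the least-significant byte at the lowest address.
Reassemble most-significant byte first: 81 ED D2 64 → 0x81EDD264.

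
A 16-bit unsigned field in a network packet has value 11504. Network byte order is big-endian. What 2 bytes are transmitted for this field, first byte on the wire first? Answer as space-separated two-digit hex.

2C F0

11504 in hexadecimal, padded to 16 bits, is 0x2CF0.
Split into bytes (most-significant first): 2C F0.
In big-endian order the high byte comes first in memory.
So the memory order matches the most-significant-first order: 2C F0.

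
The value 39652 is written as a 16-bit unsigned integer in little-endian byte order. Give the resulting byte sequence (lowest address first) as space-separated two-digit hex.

E4 9A

39652 in hexadecimal, padded to 16 bits, is 0x9AE4.
Split into bytes (most-significant first): 9A E4.
Little-endian stores the least-significant byte at the lowest address.
So at ascending addresses the bytes are E4 9A.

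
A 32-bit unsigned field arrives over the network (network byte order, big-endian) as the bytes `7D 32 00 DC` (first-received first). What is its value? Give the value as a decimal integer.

2100429020

In big-endian order the high byte comes first in memory.
The bytes are already most-significant first: 0x7D3200DC.
0x7D3200DC = 2100429020.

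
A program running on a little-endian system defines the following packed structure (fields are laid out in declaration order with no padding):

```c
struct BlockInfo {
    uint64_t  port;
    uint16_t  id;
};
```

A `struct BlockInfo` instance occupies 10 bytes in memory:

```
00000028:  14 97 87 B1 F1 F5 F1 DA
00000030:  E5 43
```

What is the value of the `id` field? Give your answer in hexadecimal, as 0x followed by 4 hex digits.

`id` follows `port` (8 bytes), so it starts at byte offset 8 and occupies 2 bytes.
Bytes at offsets 8..9: E5 43.
Little-endian stores the least-significant byte at the lowest address.
Reassemble most-significant byte first: 43 E5 → 0x43E5.

0x43E5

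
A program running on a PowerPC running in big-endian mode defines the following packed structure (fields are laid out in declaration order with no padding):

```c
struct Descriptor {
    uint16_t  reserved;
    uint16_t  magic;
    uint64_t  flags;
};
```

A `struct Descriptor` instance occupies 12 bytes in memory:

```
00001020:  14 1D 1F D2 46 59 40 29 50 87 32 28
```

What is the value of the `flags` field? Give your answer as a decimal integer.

`flags` follows `reserved` (2 B), `magic` (2 B), so it starts at offset 2 + 2 = 4 and occupies 8 bytes.
Bytes at offsets 4..11: 46 59 40 29 50 87 32 28.
Big-endian: lowest address holds the most-significant byte.
The bytes are already most-significant first: 0x4659402950873228.
0x4659402950873228 = 5069153401771078184.

5069153401771078184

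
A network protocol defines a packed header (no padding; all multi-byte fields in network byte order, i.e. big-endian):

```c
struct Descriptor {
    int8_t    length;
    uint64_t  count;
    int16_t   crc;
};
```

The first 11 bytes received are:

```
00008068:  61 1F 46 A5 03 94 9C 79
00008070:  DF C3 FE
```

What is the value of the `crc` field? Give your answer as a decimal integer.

-15362

`crc` follows `length` (1 B), `count` (8 B), so it starts at offset 1 + 8 = 9 and occupies 2 bytes.
Bytes at offsets 9..10: C3 FE.
Big-endian stores the most-significant byte at the lowest address.
The bytes are already most-significant first: 0xC3FE.
Top bit is set, so as a signed 16-bit value this is 0xC3FE − 2^16 = -15362.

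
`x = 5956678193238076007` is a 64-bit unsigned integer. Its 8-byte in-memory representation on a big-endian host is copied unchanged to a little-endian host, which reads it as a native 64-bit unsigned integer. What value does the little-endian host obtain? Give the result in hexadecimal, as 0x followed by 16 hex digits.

5956678193238076007 in 64-bit hexadecimal is 0x52AA5F41C5456A67.
Stored big-endian, the bytes at ascending addresses are 52 AA 5F 41 C5 45 6A 67.
Read back as little-endian, the first byte is least significant, giving 0x676A45C5415FAA52.

0x676A45C5415FAA52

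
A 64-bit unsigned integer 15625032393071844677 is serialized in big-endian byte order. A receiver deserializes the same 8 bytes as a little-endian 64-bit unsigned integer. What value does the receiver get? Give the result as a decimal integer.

5034184567729477592

15625032393071844677 in 64-bit hexadecimal is 0xD8D7442D3104DD45.
Stored big-endian, the bytes at ascending addresses are D8 D7 44 2D 31 04 DD 45.
Read back as little-endian, the first byte is least significant, giving 0x45DD04312D44D7D8.
0x45DD04312D44D7D8 = 5034184567729477592.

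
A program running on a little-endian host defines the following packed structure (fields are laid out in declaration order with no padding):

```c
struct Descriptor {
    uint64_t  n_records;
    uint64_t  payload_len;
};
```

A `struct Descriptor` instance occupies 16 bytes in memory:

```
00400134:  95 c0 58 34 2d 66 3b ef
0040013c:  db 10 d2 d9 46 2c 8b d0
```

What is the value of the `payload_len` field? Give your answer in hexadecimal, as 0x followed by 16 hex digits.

`payload_len` follows `n_records` (8 bytes), so it starts at byte offset 8 and occupies 8 bytes.
Bytes at offsets 8..15: DB 10 D2 D9 46 2C 8B D0.
Little-endian stores the least-significant byte at the lowest address.
Reassemble most-significant byte first: D0 8B 2C 46 D9 D2 10 DB → 0xD08B2C46D9D210DB.

0xD08B2C46D9D210DB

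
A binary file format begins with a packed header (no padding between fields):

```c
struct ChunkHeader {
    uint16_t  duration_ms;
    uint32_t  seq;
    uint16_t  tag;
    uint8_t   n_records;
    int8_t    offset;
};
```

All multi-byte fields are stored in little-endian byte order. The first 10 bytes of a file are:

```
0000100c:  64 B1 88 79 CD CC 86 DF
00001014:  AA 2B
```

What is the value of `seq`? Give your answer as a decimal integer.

3436018056

`seq` follows `duration_ms` (2 bytes), so it starts at byte offset 2 and occupies 4 bytes.
Bytes at offsets 2..5: 88 79 CD CC.
Little-endian stores the least-significant byte at the lowest address.
Reassemble most-significant byte first: CC CD 79 88 → 0xCCCD7988.
0xCCCD7988 = 3436018056.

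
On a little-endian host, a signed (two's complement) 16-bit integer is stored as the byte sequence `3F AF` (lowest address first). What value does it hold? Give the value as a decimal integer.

In little-endian order the low byte comes first in memory.
Reassemble most-significant byte first: AF 3F → 0xAF3F.
Top bit is set, so as a signed 16-bit value this is 0xAF3F − 2^16 = -20673.

-20673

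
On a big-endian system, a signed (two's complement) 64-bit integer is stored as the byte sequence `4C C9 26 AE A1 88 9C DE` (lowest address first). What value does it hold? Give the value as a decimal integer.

5532996148677614814

In big-endian order the high byte comes first in memory.
The bytes are already most-significant first: 0x4CC926AEA1889CDE.
0x4CC926AEA1889CDE = 5532996148677614814.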